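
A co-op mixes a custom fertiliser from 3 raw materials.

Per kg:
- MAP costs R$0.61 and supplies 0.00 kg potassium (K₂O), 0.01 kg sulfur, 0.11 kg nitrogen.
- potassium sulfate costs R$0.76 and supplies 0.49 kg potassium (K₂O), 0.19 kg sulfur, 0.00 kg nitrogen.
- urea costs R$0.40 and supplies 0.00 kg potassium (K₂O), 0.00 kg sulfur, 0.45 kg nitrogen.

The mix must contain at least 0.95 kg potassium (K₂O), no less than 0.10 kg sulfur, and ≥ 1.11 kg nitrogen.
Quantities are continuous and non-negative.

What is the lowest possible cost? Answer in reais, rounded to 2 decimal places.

R$2.46

Treat it as an LP. Let x1 = kg of MAP, x2 = kg of potassium sulfate, x3 = kg of urea.
Minimise 0.61x1 + 0.76x2 + 0.4x3 s.t.:
  0.49x2 ≥ 0.95   (potassium (K₂O))
  0.01x1 + 0.19x2 ≥ 0.1   (sulfur)
  0.11x1 + 0.45x3 ≥ 1.11   (nitrogen)
  x1, x2, x3 ≥ 0.
The cheapest feasible vertex uses only potassium sulfate, urea; MAP is not used. The potassium (K₂O) and nitrogen requirements are met with equality.
So potassium sulfate = 1.939 kg, urea = 2.467 kg.
Total cost: 0.76·1.939 + 0.4·2.467 = 2.4604.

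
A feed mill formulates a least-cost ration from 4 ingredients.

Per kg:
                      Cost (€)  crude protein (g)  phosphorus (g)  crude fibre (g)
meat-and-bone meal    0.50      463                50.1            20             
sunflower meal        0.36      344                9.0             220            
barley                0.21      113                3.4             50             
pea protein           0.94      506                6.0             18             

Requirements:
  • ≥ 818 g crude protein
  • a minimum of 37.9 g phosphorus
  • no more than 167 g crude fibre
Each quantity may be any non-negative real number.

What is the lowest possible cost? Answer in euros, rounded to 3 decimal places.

Treat it as an LP. Let x1 = kg of meat-and-bone meal, x2 = kg of sunflower meal, x3 = kg of barley, x4 = kg of pea protein.
Minimize 0.5x1 + 0.36x2 + 0.21x3 + 0.94x4 with:
  463x1 + 344x2 + 113x3 + 506x4 ≥ 818   (crude protein)
  50.1x1 + 9x2 + 3.4x3 + 6x4 ≥ 37.9   (phosphorus)
  20x1 + 220x2 + 50x3 + 18x4 ≤ 167   (crude fibre)
  x1, x2, x3, x4 ≥ 0.
The optimal basis is {meat-and-bone meal, sunflower meal}; barley, pea protein drop out. The crude protein and crude fibre requirements are met with equality.
Solving gives x1 = 1.29, x2 = 0.6418.
Cost = 0.5·1.29 + 0.36·0.6418 = 0.87605.

€0.876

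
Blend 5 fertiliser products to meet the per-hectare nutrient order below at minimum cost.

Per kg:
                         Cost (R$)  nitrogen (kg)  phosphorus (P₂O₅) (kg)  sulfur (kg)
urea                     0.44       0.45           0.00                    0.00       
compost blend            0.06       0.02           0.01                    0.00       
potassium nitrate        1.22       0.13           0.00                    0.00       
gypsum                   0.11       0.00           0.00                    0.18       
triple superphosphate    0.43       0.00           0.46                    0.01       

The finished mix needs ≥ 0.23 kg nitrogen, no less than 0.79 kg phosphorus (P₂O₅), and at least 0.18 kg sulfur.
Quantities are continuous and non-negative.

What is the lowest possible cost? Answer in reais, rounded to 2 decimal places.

Let x1 = kg of urea, x2 = kg of compost blend, x3 = kg of potassium nitrate, x4 = kg of gypsum, x5 = kg of triple superphosphate.
min 0.44x1 + 0.06x2 + 1.22x3 + 0.11x4 + 0.43x5 subject to:
  0.45x1 + 0.02x2 + 0.13x3 ≥ 0.23   (nitrogen)
  0.01x2 + 0.46x5 ≥ 0.79   (phosphorus (P₂O₅))
  0.18x4 + 0.01x5 ≥ 0.18   (sulfur)
  x1, x2, x3, x4, x5 ≥ 0.
The cheapest feasible vertex uses only urea, gypsum, triple superphosphate; compost blend, potassium nitrate are not used. The nitrogen, phosphorus (P₂O₅), sulfur requirements are met with equality.
Optimal quantities: urea = 0.5111 kg, gypsum = 0.9046 kg, triple superphosphate = 1.717 kg.
Cost = 0.44·0.5111 + 0.11·0.9046 + 0.43·1.717 = 1.0627.

R$1.06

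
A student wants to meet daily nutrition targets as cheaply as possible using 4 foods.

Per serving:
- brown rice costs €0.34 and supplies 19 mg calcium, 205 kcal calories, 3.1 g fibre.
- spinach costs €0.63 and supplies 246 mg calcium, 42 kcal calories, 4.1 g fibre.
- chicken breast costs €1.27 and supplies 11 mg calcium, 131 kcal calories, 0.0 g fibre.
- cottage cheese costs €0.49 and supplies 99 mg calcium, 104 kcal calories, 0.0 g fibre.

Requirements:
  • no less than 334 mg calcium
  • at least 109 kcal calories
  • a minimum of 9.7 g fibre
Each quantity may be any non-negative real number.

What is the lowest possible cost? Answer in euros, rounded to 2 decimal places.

Let x1 = servings of brown rice, x2 = servings of spinach, x3 = servings of chicken breast, x4 = servings of cottage cheese.
Minimise 0.34x1 + 0.63x2 + 1.27x3 + 0.49x4 with:
  19x1 + 246x2 + 11x3 + 99x4 ≥ 334   (calcium)
  205x1 + 42x2 + 131x3 + 104x4 ≥ 109   (calories)
  3.1x1 + 4.1x2 ≥ 9.7   (fibre)
  x1, x2, x3, x4 ≥ 0.
The minimum-cost mix takes nothing from chicken breast, cottage cheese — only brown rice, spinach. Binding constraints: calcium and fibre.
So brown rice = 1.485 servings, spinach = 1.243 servings.
Cost = 0.34·1.485 + 0.63·1.243 = 1.2880.

€1.29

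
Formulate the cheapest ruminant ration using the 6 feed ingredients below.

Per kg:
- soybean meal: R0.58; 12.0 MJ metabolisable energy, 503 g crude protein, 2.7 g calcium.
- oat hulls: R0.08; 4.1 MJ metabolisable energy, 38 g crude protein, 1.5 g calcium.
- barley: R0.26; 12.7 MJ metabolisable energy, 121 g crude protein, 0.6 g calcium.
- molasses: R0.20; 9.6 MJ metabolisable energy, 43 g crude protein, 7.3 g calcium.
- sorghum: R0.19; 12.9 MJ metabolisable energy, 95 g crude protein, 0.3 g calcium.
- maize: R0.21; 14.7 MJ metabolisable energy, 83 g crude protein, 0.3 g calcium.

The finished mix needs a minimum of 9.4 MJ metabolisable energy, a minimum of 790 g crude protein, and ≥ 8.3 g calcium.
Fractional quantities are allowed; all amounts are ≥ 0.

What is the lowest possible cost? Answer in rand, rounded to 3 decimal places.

Treat it as an LP. Let x1 = kg of soybean meal, x2 = kg of oat hulls, x3 = kg of barley, x4 = kg of molasses, x5 = kg of sorghum, x6 = kg of maize.
Minimise 0.58x1 + 0.08x2 + 0.26x3 + 0.2x4 + 0.19x5 + 0.21x6 subject to:
  12x1 + 4.1x2 + 12.7x3 + 9.6x4 + 12.9x5 + 14.7x6 ≥ 9.4   (metabolisable energy)
  503x1 + 38x2 + 121x3 + 43x4 + 95x5 + 83x6 ≥ 790   (crude protein)
  2.7x1 + 1.5x2 + 0.6x3 + 7.3x4 + 0.3x5 + 0.3x6 ≥ 8.3   (calcium)
  x1, x2, x3, x4, x5, x6 ≥ 0.
The cheapest feasible vertex uses only soybean meal, molasses; oat hulls, barley, sorghum, maize are not used. The crude protein and calcium requirements are met with equality.
That vertex is x1 = 1.521, x4 = 0.5742.
Cost = 0.58·1.521 + 0.2·0.5742 = 0.99702.

R0.997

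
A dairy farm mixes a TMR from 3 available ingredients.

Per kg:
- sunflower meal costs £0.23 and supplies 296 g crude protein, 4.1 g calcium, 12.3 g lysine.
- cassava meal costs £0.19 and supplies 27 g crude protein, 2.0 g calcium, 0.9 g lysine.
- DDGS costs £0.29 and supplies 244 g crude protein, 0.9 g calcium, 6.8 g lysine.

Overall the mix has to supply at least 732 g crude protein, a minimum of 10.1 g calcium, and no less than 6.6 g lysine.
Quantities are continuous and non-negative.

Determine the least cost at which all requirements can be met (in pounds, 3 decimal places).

£0.569

Let x1 = kg of sunflower meal, x2 = kg of cassava meal, x3 = kg of DDGS.
min 0.23x1 + 0.19x2 + 0.29x3 s.t.:
  296x1 + 27x2 + 244x3 ≥ 732   (crude protein)
  4.1x1 + 2x2 + 0.9x3 ≥ 10.1   (calcium)
  12.3x1 + 0.9x2 + 6.8x3 ≥ 6.6   (lysine)
  x1, x2, x3 ≥ 0.
The minimum-cost mix takes nothing from cassava meal, DDGS — only sunflower meal. Binding constraint: crude protein.
So sunflower meal = 2.473 kg.
Hence cost = 0.23·2.473 = £0.56879.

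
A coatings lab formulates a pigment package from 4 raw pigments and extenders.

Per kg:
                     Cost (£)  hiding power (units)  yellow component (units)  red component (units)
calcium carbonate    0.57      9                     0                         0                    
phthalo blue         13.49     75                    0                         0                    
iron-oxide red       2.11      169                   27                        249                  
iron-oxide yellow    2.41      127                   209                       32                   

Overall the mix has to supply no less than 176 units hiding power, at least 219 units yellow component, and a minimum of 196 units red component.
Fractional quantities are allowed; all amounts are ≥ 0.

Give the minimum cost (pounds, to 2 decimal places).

Treat it as an LP. Let x1 = kg of calcium carbonate, x2 = kg of phthalo blue, x3 = kg of iron-oxide red, x4 = kg of iron-oxide yellow.
Minimise 0.57x1 + 13.49x2 + 2.11x3 + 2.41x4 subject to:
  9x1 + 75x2 + 169x3 + 127x4 ≥ 176   (hiding power)
  27x3 + 209x4 ≥ 219   (yellow component)
  249x3 + 32x4 ≥ 196   (red component)
  x1, x2, x3, x4 ≥ 0.
The cheapest feasible vertex uses only iron-oxide red, iron-oxide yellow; calcium carbonate, phthalo blue are not used. Binding constraints: yellow component and red component.
So iron-oxide red = 0.6635 kg, iron-oxide yellow = 0.9621 kg.
Total cost: 2.11·0.6635 + 2.41·0.9621 = 3.7186.

£3.72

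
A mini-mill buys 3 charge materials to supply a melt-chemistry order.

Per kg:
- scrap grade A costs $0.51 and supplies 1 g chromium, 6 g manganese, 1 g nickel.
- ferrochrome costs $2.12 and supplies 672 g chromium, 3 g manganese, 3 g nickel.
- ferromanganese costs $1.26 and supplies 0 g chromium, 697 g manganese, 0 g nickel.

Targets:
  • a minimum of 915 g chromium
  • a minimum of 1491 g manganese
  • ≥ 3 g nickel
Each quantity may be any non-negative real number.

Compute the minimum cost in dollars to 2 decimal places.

Let x1 = kg of scrap grade A, x2 = kg of ferrochrome, x3 = kg of ferromanganese.
Minimise 0.51x1 + 2.12x2 + 1.26x3 s.t.:
  1x1 + 672x2 ≥ 915   (chromium)
  6x1 + 3x2 + 697x3 ≥ 1491   (manganese)
  1x1 + 3x2 ≥ 3   (nickel)
  x1, x2, x3 ≥ 0.
The optimal basis is {ferrochrome, ferromanganese}; scrap grade A drops out. The chromium and manganese requirements are met with equality.
So ferrochrome = 1.3616 kg, ferromanganese = 2.1333 kg.
Objective = 2.12·1.3616 + 1.26·2.1333 = 5.5746.

$5.57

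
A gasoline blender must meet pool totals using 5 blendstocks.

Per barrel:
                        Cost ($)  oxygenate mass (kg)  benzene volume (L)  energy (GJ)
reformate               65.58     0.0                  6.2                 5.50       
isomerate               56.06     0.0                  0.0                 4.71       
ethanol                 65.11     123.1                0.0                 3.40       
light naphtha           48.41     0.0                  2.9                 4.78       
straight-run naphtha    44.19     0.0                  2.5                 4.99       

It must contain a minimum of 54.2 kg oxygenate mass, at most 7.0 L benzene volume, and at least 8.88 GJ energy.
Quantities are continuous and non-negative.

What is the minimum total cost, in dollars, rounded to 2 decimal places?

$94.05

This is a linear program. Let x1 = barrels of reformate, x2 = barrels of isomerate, x3 = barrels of ethanol, x4 = barrels of light naphtha, x5 = barrels of straight-run naphtha.
min 65.58x1 + 56.06x2 + 65.11x3 + 48.41x4 + 44.19x5 subject to:
  123.1x3 ≥ 54.2   (oxygenate mass)
  6.2x1 + 2.9x4 + 2.5x5 ≤ 7   (benzene volume)
  5.5x1 + 4.71x2 + 3.4x3 + 4.78x4 + 4.99x5 ≥ 8.88   (energy)
  x1, x2, x3, x4, x5 ≥ 0.
At the optimum only ethanol, straight-run naphtha are positive (reformate, isomerate, light naphtha = 0). The oxygenate mass and energy requirements are met with equality.
Solving gives x3 = 0.44029, x5 = 1.4796.
Objective = 65.11·0.44029 + 44.19·1.4796 = 94.0508.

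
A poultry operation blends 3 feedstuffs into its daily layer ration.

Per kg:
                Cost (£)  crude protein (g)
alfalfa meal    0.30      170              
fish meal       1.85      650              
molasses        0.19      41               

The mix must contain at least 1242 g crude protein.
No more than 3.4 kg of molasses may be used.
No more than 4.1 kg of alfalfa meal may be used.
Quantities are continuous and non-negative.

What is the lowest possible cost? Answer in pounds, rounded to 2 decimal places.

£2.78

This is a linear program. Let x1 = kg of alfalfa meal, x2 = kg of fish meal, x3 = kg of molasses.
min 0.3x1 + 1.85x2 + 0.19x3 subject to:
  170x1 + 650x2 + 41x3 ≥ 1242   (crude protein)
  x3 ≤ 3.4
  x1 ≤ 4.1
  x1, x2, x3 ≥ 0.
The minimum-cost mix takes nothing from molasses — only alfalfa meal, fish meal. Binding constraints: crude protein and the alfalfa meal cap.
So alfalfa meal = 4.1 kg, fish meal = 0.8385 kg.
Objective = 0.3·4.1 + 1.85·0.8385 = 2.7812.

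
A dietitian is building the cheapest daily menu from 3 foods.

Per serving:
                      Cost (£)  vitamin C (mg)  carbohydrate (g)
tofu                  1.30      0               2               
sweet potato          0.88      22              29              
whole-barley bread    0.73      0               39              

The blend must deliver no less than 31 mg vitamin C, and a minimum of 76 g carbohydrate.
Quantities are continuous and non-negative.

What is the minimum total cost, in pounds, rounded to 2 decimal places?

Treat it as an LP. Let x1 = servings of tofu, x2 = servings of sweet potato, x3 = servings of whole-barley bread.
Minimise 1.3x1 + 0.88x2 + 0.73x3 subject to:
  22x2 ≥ 31   (vitamin C)
  2x1 + 29x2 + 39x3 ≥ 76   (carbohydrate)
  x1, x2, x3 ≥ 0.
The optimal basis is {sweet potato, whole-barley bread}; tofu drops out. There the vitamin C and carbohydrate constraints are tight.
Solving gives x2 = 1.409, x3 = 0.9009.
Total cost: 0.88·1.409 + 0.73·0.9009 = 1.8976.

£1.90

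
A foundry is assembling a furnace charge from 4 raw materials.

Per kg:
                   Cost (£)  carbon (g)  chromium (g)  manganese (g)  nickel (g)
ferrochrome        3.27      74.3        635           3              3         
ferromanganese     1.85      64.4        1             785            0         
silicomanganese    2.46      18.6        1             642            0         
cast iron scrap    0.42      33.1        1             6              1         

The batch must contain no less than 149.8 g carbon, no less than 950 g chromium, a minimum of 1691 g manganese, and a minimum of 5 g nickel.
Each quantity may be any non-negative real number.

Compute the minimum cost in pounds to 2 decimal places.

£9.07

Let x1 = kg of ferrochrome, x2 = kg of ferromanganese, x3 = kg of silicomanganese, x4 = kg of cast iron scrap.
min 3.27x1 + 1.85x2 + 2.46x3 + 0.42x4 with:
  74.3x1 + 64.4x2 + 18.6x3 + 33.1x4 ≥ 149.8   (carbon)
  635x1 + 1x2 + 1x3 + 1x4 ≥ 950   (chromium)
  3x1 + 785x2 + 642x3 + 6x4 ≥ 1691   (manganese)
  3x1 + 1x4 ≥ 5   (nickel)
  x1, x2, x3, x4 ≥ 0.
The cheapest feasible vertex uses only ferrochrome, ferromanganese, cast iron scrap; silicomanganese is not used. Binding constraints: chromium, manganese, nickel.
That vertex is x1 = 1.492, x2 = 2.144, x4 = 0.5244.
Hence cost = 3.27·1.492 + 1.85·2.144 + 0.42·0.5244 = £9.0655.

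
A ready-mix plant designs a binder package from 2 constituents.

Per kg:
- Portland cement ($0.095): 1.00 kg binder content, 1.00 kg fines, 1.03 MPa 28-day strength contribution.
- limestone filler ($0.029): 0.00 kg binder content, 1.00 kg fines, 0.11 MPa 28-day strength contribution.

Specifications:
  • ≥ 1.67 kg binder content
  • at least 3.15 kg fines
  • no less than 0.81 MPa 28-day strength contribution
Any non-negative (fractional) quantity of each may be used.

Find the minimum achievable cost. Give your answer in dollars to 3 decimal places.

Let x1 = kg of Portland cement, x2 = kg of limestone filler.
Minimize 0.095x1 + 0.029x2 subject to:
  1x1 ≥ 1.67   (binder content)
  1x1 + 1x2 ≥ 3.15   (fines)
  1.03x1 + 0.11x2 ≥ 0.81   (28-day strength contribution)
  x1, x2 ≥ 0.
Both inputs are positive at the optimum. Binding constraints: binder content and fines.
Solving gives x1 = 1.67, x2 = 1.48.
Objective = 0.095·1.67 + 0.029·1.48 = 0.20157.

$0.202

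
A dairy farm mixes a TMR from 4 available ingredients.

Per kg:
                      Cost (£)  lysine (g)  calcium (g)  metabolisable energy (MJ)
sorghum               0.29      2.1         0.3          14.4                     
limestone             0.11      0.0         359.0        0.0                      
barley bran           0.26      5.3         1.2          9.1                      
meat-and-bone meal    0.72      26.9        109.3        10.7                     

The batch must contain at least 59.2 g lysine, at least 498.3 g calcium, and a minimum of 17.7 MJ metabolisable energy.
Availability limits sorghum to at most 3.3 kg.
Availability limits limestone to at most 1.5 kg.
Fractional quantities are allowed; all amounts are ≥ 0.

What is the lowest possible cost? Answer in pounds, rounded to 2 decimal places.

This is a linear program. Let x1 = kg of sorghum, x2 = kg of limestone, x3 = kg of barley bran, x4 = kg of meat-and-bone meal.
min 0.29x1 + 0.11x2 + 0.26x3 + 0.72x4 with:
  2.1x1 + 5.3x3 + 26.9x4 ≥ 59.2   (lysine)
  0.3x1 + 359x2 + 1.2x3 + 109.3x4 ≥ 498.3   (calcium)
  14.4x1 + 9.1x3 + 10.7x4 ≥ 17.7   (metabolisable energy)
  x1 ≤ 3.3
  x2 ≤ 1.5
  x1, x2, x3, x4 ≥ 0.
The minimum-cost mix takes nothing from sorghum, barley bran — only limestone, meat-and-bone meal. There the lysine and calcium constraints are tight.
So limestone = 0.718 kg, meat-and-bone meal = 2.201 kg.
Hence cost = 0.11·0.718 + 0.72·2.201 = £1.6637.

£1.66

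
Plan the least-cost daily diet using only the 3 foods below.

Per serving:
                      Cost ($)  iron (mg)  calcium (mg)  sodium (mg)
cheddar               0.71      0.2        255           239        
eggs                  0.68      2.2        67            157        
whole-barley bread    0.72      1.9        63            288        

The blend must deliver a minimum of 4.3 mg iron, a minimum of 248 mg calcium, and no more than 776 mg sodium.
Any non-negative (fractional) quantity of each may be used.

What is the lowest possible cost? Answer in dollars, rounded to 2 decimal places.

$1.63

Treat it as an LP. Let x1 = servings of cheddar, x2 = servings of eggs, x3 = servings of whole-barley bread.
min 0.71x1 + 0.68x2 + 0.72x3 subject to:
  0.2x1 + 2.2x2 + 1.9x3 ≥ 4.3   (iron)
  255x1 + 67x2 + 63x3 ≥ 248   (calcium)
  239x1 + 157x2 + 288x3 ≤ 776   (sodium)
  x1, x2, x3 ≥ 0.
The optimal basis is {cheddar, eggs}; whole-barley bread drops out. Binding constraints: iron and calcium.
Optimal quantities: cheddar = 0.4702 servings, eggs = 1.912 servings.
Objective = 0.71·0.4702 + 0.68·1.912 = 1.6340.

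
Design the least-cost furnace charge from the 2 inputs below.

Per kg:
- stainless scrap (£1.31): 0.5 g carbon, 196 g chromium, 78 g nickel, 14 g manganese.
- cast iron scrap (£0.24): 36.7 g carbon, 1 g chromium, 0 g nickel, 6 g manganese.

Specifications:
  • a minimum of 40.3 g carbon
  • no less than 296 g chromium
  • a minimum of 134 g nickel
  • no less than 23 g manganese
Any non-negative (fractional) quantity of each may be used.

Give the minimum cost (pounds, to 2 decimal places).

This is a linear program. Let x1 = kg of stainless scrap, x2 = kg of cast iron scrap.
Minimize 1.31x1 + 0.24x2 s.t.:
  0.5x1 + 36.7x2 ≥ 40.3   (carbon)
  196x1 + 1x2 ≥ 296   (chromium)
  78x1 ≥ 134   (nickel)
  14x1 + 6x2 ≥ 23   (manganese)
  x1, x2 ≥ 0.
Both inputs are positive at the optimum. The carbon and nickel requirements are met with equality.
Optimal quantities: stainless scrap = 1.718 kg, cast iron scrap = 1.075 kg.
Hence cost = 1.31·1.718 + 0.24·1.075 = £2.5086.

£2.51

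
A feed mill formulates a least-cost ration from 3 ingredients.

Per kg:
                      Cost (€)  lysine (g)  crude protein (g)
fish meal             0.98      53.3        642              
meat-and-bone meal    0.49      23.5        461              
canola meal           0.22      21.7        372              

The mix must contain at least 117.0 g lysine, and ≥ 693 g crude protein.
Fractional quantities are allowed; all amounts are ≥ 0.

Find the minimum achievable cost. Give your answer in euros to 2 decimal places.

Let x1 = kg of fish meal, x2 = kg of meat-and-bone meal, x3 = kg of canola meal.
min 0.98x1 + 0.49x2 + 0.22x3 with:
  53.3x1 + 23.5x2 + 21.7x3 ≥ 117   (lysine)
  642x1 + 461x2 + 372x3 ≥ 693   (crude protein)
  x1, x2, x3 ≥ 0.
At the optimum only canola meal is positive (fish meal, meat-and-bone meal = 0). The lysine requirement is met with equality.
That vertex is x3 = 5.392.
Objective = 0.22·5.392 = 1.1862.

€1.19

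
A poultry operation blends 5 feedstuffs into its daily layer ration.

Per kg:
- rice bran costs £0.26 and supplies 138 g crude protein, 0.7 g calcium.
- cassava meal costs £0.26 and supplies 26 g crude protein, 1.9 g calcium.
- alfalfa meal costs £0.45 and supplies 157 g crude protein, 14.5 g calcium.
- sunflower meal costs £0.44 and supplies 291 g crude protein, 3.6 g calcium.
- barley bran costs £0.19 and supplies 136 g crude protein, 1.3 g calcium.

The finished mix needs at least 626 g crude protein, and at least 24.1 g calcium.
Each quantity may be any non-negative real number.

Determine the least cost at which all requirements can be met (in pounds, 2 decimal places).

£1.20

Let x1 = kg of rice bran, x2 = kg of cassava meal, x3 = kg of alfalfa meal, x4 = kg of sunflower meal, x5 = kg of barley bran.
min 0.26x1 + 0.26x2 + 0.45x3 + 0.44x4 + 0.19x5 with:
  138x1 + 26x2 + 157x3 + 291x4 + 136x5 ≥ 626   (crude protein)
  0.7x1 + 1.9x2 + 14.5x3 + 3.6x4 + 1.3x5 ≥ 24.1   (calcium)
  x1, x2, x3, x4, x5 ≥ 0.
At the optimum only alfalfa meal, barley bran are positive (rice bran, cassava meal, sunflower meal = 0). Binding constraints: crude protein and calcium.
Solving gives x3 = 1.394, x5 = 2.994.
Objective = 0.45·1.394 + 0.19·2.994 = 1.1962.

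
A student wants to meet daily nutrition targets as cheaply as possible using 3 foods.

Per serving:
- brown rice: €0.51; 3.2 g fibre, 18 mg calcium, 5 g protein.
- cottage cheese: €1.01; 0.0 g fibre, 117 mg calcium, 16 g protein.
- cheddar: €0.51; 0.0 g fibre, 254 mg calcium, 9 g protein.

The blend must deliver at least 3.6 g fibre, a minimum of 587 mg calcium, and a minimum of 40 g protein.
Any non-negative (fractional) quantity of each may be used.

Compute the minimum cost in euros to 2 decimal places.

€2.52

Set it up as a linear program. Let x1 = servings of brown rice, x2 = servings of cottage cheese, x3 = servings of cheddar.
Minimise 0.51x1 + 1.01x2 + 0.51x3 with:
  3.2x1 ≥ 3.6   (fibre)
  18x1 + 117x2 + 254x3 ≥ 587   (calcium)
  5x1 + 16x2 + 9x3 ≥ 40   (protein)
  x1, x2, x3 ≥ 0.
The minimum-cost mix takes nothing from cottage cheese — only brown rice, cheddar. Binding constraints: fibre and protein.
That vertex is x1 = 1.125, x3 = 3.819.
Cost = 0.51·1.125 + 0.51·3.819 = 2.5214.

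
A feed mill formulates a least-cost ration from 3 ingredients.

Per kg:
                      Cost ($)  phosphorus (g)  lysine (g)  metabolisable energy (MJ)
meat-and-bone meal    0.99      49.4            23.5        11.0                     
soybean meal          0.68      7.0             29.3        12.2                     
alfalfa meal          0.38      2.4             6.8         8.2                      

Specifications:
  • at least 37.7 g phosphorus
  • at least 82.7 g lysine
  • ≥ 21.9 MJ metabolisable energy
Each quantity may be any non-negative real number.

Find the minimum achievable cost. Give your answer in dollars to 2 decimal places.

$2.10

Let x1 = kg of meat-and-bone meal, x2 = kg of soybean meal, x3 = kg of alfalfa meal.
min 0.99x1 + 0.68x2 + 0.38x3 with:
  49.4x1 + 7x2 + 2.4x3 ≥ 37.7   (phosphorus)
  23.5x1 + 29.3x2 + 6.8x3 ≥ 82.7   (lysine)
  11x1 + 12.2x2 + 8.2x3 ≥ 21.9   (metabolisable energy)
  x1, x2, x3 ≥ 0.
The optimal basis is {meat-and-bone meal, soybean meal}; alfalfa meal drops out. The phosphorus and lysine requirements are met with equality.
So meat-and-bone meal = 0.4098 kg, soybean meal = 2.494 kg.
Hence cost = 0.99·0.4098 + 0.68·2.494 = $2.1016.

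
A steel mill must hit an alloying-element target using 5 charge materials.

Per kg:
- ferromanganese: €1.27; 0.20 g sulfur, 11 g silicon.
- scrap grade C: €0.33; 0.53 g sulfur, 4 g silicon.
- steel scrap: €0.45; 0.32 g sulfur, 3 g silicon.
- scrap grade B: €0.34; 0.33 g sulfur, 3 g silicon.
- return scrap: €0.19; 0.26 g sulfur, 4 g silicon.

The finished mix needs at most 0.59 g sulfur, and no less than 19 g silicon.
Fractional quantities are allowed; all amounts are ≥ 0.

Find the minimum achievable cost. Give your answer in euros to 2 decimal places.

€1.84

This is a linear program. Let x1 = kg of ferromanganese, x2 = kg of scrap grade C, x3 = kg of steel scrap, x4 = kg of scrap grade B, x5 = kg of return scrap.
Minimize 1.27x1 + 0.33x2 + 0.45x3 + 0.34x4 + 0.19x5 subject to:
  0.2x1 + 0.53x2 + 0.32x3 + 0.33x4 + 0.26x5 ≤ 0.59   (sulfur)
  11x1 + 4x2 + 3x3 + 3x4 + 4x5 ≥ 19   (silicon)
  x1, x2, x3, x4, x5 ≥ 0.
The optimal basis is {ferromanganese, return scrap}; scrap grade C, steel scrap, scrap grade B drop out. Binding constraints: sulfur and silicon.
That vertex is x1 = 1.252, x5 = 1.306.
Hence cost = 1.27·1.252 + 0.19·1.306 = €1.8382.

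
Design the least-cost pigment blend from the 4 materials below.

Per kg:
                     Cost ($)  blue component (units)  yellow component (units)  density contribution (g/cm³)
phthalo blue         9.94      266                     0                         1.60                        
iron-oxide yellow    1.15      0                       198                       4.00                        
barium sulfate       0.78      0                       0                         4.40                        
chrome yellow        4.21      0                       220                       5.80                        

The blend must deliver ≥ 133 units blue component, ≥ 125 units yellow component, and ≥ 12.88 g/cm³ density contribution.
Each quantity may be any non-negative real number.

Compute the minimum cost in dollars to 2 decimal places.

$7.39

This is a linear program. Let x1 = kg of phthalo blue, x2 = kg of iron-oxide yellow, x3 = kg of barium sulfate, x4 = kg of chrome yellow.
Minimize 9.94x1 + 1.15x2 + 0.78x3 + 4.21x4 s.t.:
  266x1 ≥ 133   (blue component)
  198x2 + 220x4 ≥ 125   (yellow component)
  1.6x1 + 4x2 + 4.4x3 + 5.8x4 ≥ 12.88   (density contribution)
  x1, x2, x3, x4 ≥ 0.
At the optimum only phthalo blue, iron-oxide yellow, barium sulfate are positive (chrome yellow = 0). There the blue component, yellow component, density contribution constraints are tight.
That vertex is x1 = 0.5, x2 = 0.6313, x3 = 2.172.
Cost = 9.94·0.5 + 1.15·0.6313 + 0.78·2.172 = 7.3902.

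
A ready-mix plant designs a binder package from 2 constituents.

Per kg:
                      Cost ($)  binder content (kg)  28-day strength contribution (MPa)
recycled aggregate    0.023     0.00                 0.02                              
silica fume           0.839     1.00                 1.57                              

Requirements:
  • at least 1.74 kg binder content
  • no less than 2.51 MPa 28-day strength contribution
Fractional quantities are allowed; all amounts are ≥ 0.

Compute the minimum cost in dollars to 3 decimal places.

$1.460

Treat it as an LP. Let x1 = kg of recycled aggregate, x2 = kg of silica fume.
min 0.023x1 + 0.839x2 s.t.:
  1x2 ≥ 1.74   (binder content)
  0.02x1 + 1.57x2 ≥ 2.51   (28-day strength contribution)
  x1, x2 ≥ 0.
The optimal basis is {silica fume}; recycled aggregate drops out. Binding constraint: binder content.
Solving gives x2 = 1.74.
Hence cost = 0.839·1.74 = $1.45986.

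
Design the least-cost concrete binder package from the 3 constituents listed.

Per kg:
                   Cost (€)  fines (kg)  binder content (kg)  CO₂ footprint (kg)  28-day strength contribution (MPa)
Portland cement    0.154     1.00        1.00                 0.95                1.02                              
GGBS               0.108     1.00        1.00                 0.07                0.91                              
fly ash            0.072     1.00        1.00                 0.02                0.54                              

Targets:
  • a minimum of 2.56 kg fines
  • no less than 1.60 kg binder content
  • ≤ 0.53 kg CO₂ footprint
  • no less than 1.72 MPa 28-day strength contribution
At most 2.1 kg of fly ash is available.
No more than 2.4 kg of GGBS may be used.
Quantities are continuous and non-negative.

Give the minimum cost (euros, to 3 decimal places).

€0.217

Let x1 = kg of Portland cement, x2 = kg of GGBS, x3 = kg of fly ash.
Minimize 0.154x1 + 0.108x2 + 0.072x3 subject to:
  1x1 + 1x2 + 1x3 ≥ 2.56   (fines)
  1x1 + 1x2 + 1x3 ≥ 1.6   (binder content)
  0.95x1 + 0.07x2 + 0.02x3 ≤ 0.53   (CO₂ footprint)
  1.02x1 + 0.91x2 + 0.54x3 ≥ 1.72   (28-day strength contribution)
  x3 ≤ 2.1
  x2 ≤ 2.4
  x1, x2, x3 ≥ 0.
At the optimum only GGBS, fly ash are positive (Portland cement = 0). There the fines and 28-day strength contribution constraints are tight.
That vertex is x2 = 0.9124, x3 = 1.648.
Hence cost = 0.108·0.9124 + 0.072·1.648 = €0.21720.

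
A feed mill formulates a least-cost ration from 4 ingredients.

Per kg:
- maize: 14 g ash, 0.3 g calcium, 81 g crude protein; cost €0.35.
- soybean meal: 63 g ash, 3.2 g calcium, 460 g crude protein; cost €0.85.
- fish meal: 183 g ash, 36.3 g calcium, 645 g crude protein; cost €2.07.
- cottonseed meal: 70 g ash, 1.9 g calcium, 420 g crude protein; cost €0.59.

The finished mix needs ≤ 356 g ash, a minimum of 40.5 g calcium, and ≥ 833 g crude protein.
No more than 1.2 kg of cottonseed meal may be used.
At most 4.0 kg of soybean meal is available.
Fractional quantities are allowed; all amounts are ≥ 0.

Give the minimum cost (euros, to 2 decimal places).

€2.45

This is a linear program. Let x1 = kg of maize, x2 = kg of soybean meal, x3 = kg of fish meal, x4 = kg of cottonseed meal.
min 0.35x1 + 0.85x2 + 2.07x3 + 0.59x4 subject to:
  14x1 + 63x2 + 183x3 + 70x4 ≤ 356   (ash)
  0.3x1 + 3.2x2 + 36.3x3 + 1.9x4 ≥ 40.5   (calcium)
  81x1 + 460x2 + 645x3 + 420x4 ≥ 833   (crude protein)
  x4 ≤ 1.2
  x2 ≤ 4
  x1, x2, x3, x4 ≥ 0.
At the optimum only fish meal, cottonseed meal are positive (maize, soybean meal = 0). The calcium and crude protein requirements are met with equality.
That vertex is x3 = 1.1, x4 = 0.2935.
Objective = 2.07·1.1 + 0.59·0.2935 = 2.4502.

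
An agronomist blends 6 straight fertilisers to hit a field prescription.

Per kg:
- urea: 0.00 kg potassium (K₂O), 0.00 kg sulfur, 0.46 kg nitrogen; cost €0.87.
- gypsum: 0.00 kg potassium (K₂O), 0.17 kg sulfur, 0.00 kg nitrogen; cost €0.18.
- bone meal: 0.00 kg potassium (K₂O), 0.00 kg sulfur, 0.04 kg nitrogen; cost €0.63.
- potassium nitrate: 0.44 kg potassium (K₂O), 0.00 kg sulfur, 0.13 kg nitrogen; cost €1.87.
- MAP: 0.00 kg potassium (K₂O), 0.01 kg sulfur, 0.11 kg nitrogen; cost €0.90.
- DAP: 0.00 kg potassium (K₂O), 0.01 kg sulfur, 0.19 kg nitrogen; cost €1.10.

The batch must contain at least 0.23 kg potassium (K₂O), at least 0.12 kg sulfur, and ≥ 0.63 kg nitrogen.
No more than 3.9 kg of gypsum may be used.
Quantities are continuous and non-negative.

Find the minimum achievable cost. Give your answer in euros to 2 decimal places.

€2.17

Treat it as an LP. Let x1 = kg of urea, x2 = kg of gypsum, x3 = kg of bone meal, x4 = kg of potassium nitrate, x5 = kg of MAP, x6 = kg of DAP.
Minimize 0.87x1 + 0.18x2 + 0.63x3 + 1.87x4 + 0.9x5 + 1.1x6 s.t.:
  0.44x4 ≥ 0.23   (potassium (K₂O))
  0.17x2 + 0.01x5 + 0.01x6 ≥ 0.12   (sulfur)
  0.46x1 + 0.04x3 + 0.13x4 + 0.11x5 + 0.19x6 ≥ 0.63   (nitrogen)
  x2 ≤ 3.9
  x1, x2, x3, x4, x5, x6 ≥ 0.
The cheapest feasible vertex uses only urea, gypsum, potassium nitrate; bone meal, MAP, DAP are not used. Binding constraints: potassium (K₂O), sulfur, nitrogen.
Optimal quantities: urea = 1.222 kg, gypsum = 0.7059 kg, potassium nitrate = 0.5227 kg.
Objective = 0.87·1.222 + 0.18·0.7059 + 1.87·0.5227 = 2.1677.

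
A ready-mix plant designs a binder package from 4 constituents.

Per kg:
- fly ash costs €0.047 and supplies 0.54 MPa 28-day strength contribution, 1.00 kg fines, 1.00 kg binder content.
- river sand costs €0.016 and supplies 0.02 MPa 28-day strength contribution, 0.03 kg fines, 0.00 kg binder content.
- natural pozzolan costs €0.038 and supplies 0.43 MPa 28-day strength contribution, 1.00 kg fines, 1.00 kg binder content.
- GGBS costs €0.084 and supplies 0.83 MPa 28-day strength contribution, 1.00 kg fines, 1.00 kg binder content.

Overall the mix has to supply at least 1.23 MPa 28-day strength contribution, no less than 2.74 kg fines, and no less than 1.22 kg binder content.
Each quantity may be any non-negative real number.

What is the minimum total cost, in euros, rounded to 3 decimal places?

Let x1 = kg of fly ash, x2 = kg of river sand, x3 = kg of natural pozzolan, x4 = kg of GGBS.
Minimise 0.047x1 + 0.016x2 + 0.038x3 + 0.084x4 with:
  0.54x1 + 0.02x2 + 0.43x3 + 0.83x4 ≥ 1.23   (28-day strength contribution)
  1x1 + 0.03x2 + 1x3 + 1x4 ≥ 2.74   (fines)
  1x1 + 1x3 + 1x4 ≥ 1.22   (binder content)
  x1, x2, x3, x4 ≥ 0.
The minimum-cost mix takes nothing from river sand, GGBS — only fly ash, natural pozzolan. The 28-day strength contribution and fines requirements are met with equality.
Solving gives x1 = 0.4709, x3 = 2.269.
Hence cost = 0.047·0.4709 + 0.038·2.269 = €0.10835.

€0.108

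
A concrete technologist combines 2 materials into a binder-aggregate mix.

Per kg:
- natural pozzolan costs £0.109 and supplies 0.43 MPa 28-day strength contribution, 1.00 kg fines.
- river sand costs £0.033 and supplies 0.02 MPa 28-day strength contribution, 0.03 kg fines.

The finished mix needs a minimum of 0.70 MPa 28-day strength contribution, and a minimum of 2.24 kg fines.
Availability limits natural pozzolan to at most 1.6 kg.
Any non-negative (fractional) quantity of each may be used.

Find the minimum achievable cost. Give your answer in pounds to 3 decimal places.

£0.878

Let x1 = kg of natural pozzolan, x2 = kg of river sand.
Minimise 0.109x1 + 0.033x2 s.t.:
  0.43x1 + 0.02x2 ≥ 0.7   (28-day strength contribution)
  1x1 + 0.03x2 ≥ 2.24   (fines)
  x1 ≤ 1.6
  x1, x2 ≥ 0.
Both inputs are positive at the optimum. Binding constraints: fines and the natural pozzolan cap.
Solving gives x1 = 1.6, x2 = 21.33.
Total cost: 0.109·1.6 + 0.033·21.33 = 0.87829.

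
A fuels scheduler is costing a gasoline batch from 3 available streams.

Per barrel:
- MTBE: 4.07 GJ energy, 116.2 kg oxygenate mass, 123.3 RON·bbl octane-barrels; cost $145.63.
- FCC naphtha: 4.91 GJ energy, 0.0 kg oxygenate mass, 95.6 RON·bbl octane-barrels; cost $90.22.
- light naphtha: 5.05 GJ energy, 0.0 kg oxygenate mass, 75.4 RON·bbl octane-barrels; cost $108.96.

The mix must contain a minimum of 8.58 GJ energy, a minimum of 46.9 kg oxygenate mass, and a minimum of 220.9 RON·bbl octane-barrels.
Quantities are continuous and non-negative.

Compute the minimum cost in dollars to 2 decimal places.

Let x1 = barrels of MTBE, x2 = barrels of FCC naphtha, x3 = barrels of light naphtha.
Minimize 145.63x1 + 90.22x2 + 108.96x3 s.t.:
  4.07x1 + 4.91x2 + 5.05x3 ≥ 8.58   (energy)
  116.2x1 ≥ 46.9   (oxygenate mass)
  123.3x1 + 95.6x2 + 75.4x3 ≥ 220.9   (octane-barrels)
  x1, x2, x3 ≥ 0.
The cheapest feasible vertex uses only MTBE, FCC naphtha; light naphtha is not used. The oxygenate mass and octane-barrels requirements are met with equality.
Solving gives x1 = 0.40361, x2 = 1.7901.
Total cost: 145.63·0.40361 + 90.22·1.7901 = 220.2805.

$220.28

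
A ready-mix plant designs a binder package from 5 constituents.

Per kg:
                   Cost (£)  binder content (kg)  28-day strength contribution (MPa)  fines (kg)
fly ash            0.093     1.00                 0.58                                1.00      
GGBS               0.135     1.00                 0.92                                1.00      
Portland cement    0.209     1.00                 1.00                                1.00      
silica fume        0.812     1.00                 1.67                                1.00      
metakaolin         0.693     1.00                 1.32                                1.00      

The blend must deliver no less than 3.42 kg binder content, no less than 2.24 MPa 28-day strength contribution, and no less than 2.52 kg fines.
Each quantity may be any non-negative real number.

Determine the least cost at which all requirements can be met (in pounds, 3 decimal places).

£0.350

Treat it as an LP. Let x1 = kg of fly ash, x2 = kg of GGBS, x3 = kg of Portland cement, x4 = kg of silica fume, x5 = kg of metakaolin.
Minimize 0.093x1 + 0.135x2 + 0.209x3 + 0.812x4 + 0.693x5 subject to:
  1x1 + 1x2 + 1x3 + 1x4 + 1x5 ≥ 3.42   (binder content)
  0.58x1 + 0.92x2 + 1x3 + 1.67x4 + 1.32x5 ≥ 2.24   (28-day strength contribution)
  1x1 + 1x2 + 1x3 + 1x4 + 1x5 ≥ 2.52   (fines)
  x1, x2, x3, x4, x5 ≥ 0.
The minimum-cost mix takes nothing from Portland cement, silica fume, metakaolin — only fly ash, GGBS. The binder content and 28-day strength contribution requirements are met with equality.
Optimal quantities: fly ash = 2.666 kg, GGBS = 0.7541 kg.
Total cost: 0.093·2.666 + 0.135·0.7541 = 0.34974.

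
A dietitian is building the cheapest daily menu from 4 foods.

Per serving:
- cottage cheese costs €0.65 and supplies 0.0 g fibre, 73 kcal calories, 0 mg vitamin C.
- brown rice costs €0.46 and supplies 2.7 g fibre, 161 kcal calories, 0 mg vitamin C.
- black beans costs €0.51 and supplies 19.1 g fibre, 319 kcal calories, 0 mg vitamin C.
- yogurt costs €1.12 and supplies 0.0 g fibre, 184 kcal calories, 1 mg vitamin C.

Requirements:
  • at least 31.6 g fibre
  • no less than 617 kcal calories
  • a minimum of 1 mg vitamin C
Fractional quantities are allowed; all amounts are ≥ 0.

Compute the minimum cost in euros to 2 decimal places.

€1.96

Let x1 = servings of cottage cheese, x2 = servings of brown rice, x3 = servings of black beans, x4 = servings of yogurt.
Minimise 0.65x1 + 0.46x2 + 0.51x3 + 1.12x4 s.t.:
  2.7x2 + 19.1x3 ≥ 31.6   (fibre)
  73x1 + 161x2 + 319x3 + 184x4 ≥ 617   (calories)
  1x4 ≥ 1   (vitamin C)
  x1, x2, x3, x4 ≥ 0.
The cheapest feasible vertex uses only black beans, yogurt; cottage cheese, brown rice are not used. The fibre and vitamin C requirements are met with equality.
That vertex is x3 = 1.654, x4 = 1.
Hence cost = 0.51·1.654 + 1.12·1 = €1.9635.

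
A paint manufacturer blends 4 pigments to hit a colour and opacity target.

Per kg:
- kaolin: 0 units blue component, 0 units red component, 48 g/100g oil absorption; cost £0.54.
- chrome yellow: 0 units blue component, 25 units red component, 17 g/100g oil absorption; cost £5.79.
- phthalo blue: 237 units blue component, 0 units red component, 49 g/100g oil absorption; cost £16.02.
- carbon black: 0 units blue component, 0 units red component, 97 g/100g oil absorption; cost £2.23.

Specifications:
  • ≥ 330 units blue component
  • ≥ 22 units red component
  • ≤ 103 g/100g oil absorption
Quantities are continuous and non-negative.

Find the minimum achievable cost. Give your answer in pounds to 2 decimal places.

Let x1 = kg of kaolin, x2 = kg of chrome yellow, x3 = kg of phthalo blue, x4 = kg of carbon black.
min 0.54x1 + 5.79x2 + 16.02x3 + 2.23x4 with:
  237x3 ≥ 330   (blue component)
  25x2 ≥ 22   (red component)
  48x1 + 17x2 + 49x3 + 97x4 ≤ 103   (oil absorption)
  x1, x2, x3, x4 ≥ 0.
At the optimum only chrome yellow, phthalo blue are positive (kaolin, carbon black = 0). There the blue component and red component constraints are tight.
Solving gives x2 = 0.88, x3 = 1.392.
Total cost: 5.79·0.88 + 16.02·1.392 = 27.39504.

£27.40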